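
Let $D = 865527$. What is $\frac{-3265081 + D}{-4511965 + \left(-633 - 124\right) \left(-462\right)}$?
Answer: $\frac{2399554}{4162231} \approx 0.57651$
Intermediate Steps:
$\frac{-3265081 + D}{-4511965 + \left(-633 - 124\right) \left(-462\right)} = \frac{-3265081 + 865527}{-4511965 + \left(-633 - 124\right) \left(-462\right)} = - \frac{2399554}{-4511965 - -349734} = - \frac{2399554}{-4511965 + 349734} = - \frac{2399554}{-4162231} = \left(-2399554\right) \left(- \frac{1}{4162231}\right) = \frac{2399554}{4162231}$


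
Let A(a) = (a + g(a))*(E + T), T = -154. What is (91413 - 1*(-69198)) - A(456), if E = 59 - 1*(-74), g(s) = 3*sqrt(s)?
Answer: 170187 + 126*sqrt(114) ≈ 1.7153e+5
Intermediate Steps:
E = 133 (E = 59 + 74 = 133)
A(a) = -63*sqrt(a) - 21*a (A(a) = (a + 3*sqrt(a))*(133 - 154) = (a + 3*sqrt(a))*(-21) = -63*sqrt(a) - 21*a)
(91413 - 1*(-69198)) - A(456) = (91413 - 1*(-69198)) - (-126*sqrt(114) - 21*456) = (91413 + 69198) - (-126*sqrt(114) - 9576) = 160611 - (-126*sqrt(114) - 9576) = 160611 - (-9576 - 126*sqrt(114)) = 160611 + (9576 + 126*sqrt(114)) = 170187 + 126*sqrt(114)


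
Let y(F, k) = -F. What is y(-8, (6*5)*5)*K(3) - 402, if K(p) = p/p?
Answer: -394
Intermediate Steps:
K(p) = 1
y(-8, (6*5)*5)*K(3) - 402 = -1*(-8)*1 - 402 = 8*1 - 402 = 8 - 402 = -394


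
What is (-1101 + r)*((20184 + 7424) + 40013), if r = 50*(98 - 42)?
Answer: 114888079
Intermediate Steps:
r = 2800 (r = 50*56 = 2800)
(-1101 + r)*((20184 + 7424) + 40013) = (-1101 + 2800)*((20184 + 7424) + 40013) = 1699*(27608 + 40013) = 1699*67621 = 114888079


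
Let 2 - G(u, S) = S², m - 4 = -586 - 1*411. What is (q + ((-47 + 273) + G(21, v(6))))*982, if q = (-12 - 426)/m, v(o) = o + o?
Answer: 27446900/331 ≈ 82921.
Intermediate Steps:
v(o) = 2*o
m = -993 (m = 4 + (-586 - 1*411) = 4 + (-586 - 411) = 4 - 997 = -993)
G(u, S) = 2 - S²
q = 146/331 (q = (-12 - 426)/(-993) = -438*(-1/993) = 146/331 ≈ 0.44109)
(q + ((-47 + 273) + G(21, v(6))))*982 = (146/331 + ((-47 + 273) + (2 - (2*6)²)))*982 = (146/331 + (226 + (2 - 1*12²)))*982 = (146/331 + (226 + (2 - 1*144)))*982 = (146/331 + (226 + (2 - 144)))*982 = (146/331 + (226 - 142))*982 = (146/331 + 84)*982 = (27950/331)*982 = 27446900/331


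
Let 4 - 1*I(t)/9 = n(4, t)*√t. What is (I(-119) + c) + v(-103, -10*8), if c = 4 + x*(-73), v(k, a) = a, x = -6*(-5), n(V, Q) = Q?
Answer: -2230 + 1071*I*√119 ≈ -2230.0 + 11683.0*I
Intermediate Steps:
I(t) = 36 - 9*t^(3/2) (I(t) = 36 - 9*t*√t = 36 - 9*t^(3/2))
x = 30
c = -2186 (c = 4 + 30*(-73) = 4 - 2190 = -2186)
(I(-119) + c) + v(-103, -10*8) = ((36 - (-1071)*I*√119) - 2186) - 10*8 = ((36 - (-1071)*I*√119) - 2186) - 80 = ((36 + 1071*I*√119) - 2186) - 80 = (-2150 + 1071*I*√119) - 80 = -2230 + 1071*I*√119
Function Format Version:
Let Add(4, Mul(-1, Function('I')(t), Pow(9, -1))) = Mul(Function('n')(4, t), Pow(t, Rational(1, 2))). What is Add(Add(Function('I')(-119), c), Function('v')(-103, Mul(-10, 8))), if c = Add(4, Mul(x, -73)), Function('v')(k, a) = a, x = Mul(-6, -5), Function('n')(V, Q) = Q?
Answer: Add(-2230, Mul(1071, I, Pow(119, Rational(1, 2)))) ≈ Add(-2230.0, Mul(11683., I))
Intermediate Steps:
Function('I')(t) = Add(36, Mul(-9, Pow(t, Rational(3, 2)))) (Function('I')(t) = Add(36, Mul(-9, Mul(t, Pow(t, Rational(1, 2))))) = Add(36, Mul(-9, Pow(t, Rational(3, 2)))))
x = 30
c = -2186 (c = Add(4, Mul(30, -73)) = Add(4, -2190) = -2186)
Add(Add(Function('I')(-119), c), Function('v')(-103, Mul(-10, 8))) = Add(Add(Add(36, Mul(-9, Pow(-119, Rational(3, 2)))), -2186), Mul(-10, 8)) = Add(Add(Add(36, Mul(-9, Mul(-119, I, Pow(119, Rational(1, 2))))), -2186), -80) = Add(Add(Add(36, Mul(1071, I, Pow(119, Rational(1, 2)))), -2186), -80) = Add(Add(-2150, Mul(1071, I, Pow(119, Rational(1, 2)))), -80) = Add(-2230, Mul(1071, I, Pow(119, Rational(1, 2))))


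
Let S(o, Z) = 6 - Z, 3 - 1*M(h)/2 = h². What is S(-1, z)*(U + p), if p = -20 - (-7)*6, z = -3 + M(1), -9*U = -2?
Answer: 1000/9 ≈ 111.11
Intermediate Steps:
U = 2/9 (U = -⅑*(-2) = 2/9 ≈ 0.22222)
M(h) = 6 - 2*h²
z = 1 (z = -3 + (6 - 2*1²) = -3 + (6 - 2*1) = -3 + (6 - 2) = -3 + 4 = 1)
p = 22 (p = -20 - 1*(-42) = -20 + 42 = 22)
S(-1, z)*(U + p) = (6 - 1*1)*(2/9 + 22) = (6 - 1)*(200/9) = 5*(200/9) = 1000/9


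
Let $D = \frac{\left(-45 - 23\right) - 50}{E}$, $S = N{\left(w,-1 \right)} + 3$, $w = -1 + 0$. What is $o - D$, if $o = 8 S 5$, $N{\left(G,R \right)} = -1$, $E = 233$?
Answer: $\frac{18758}{233} \approx 80.506$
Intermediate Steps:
$w = -1$
$S = 2$ ($S = -1 + 3 = 2$)
$D = - \frac{118}{233}$ ($D = \frac{\left(-45 - 23\right) - 50}{233} = \left(-68 - 50\right) \frac{1}{233} = \left(-118\right) \frac{1}{233} = - \frac{118}{233} \approx -0.50644$)
$o = 80$ ($o = 8 \cdot 2 \cdot 5 = 16 \cdot 5 = 80$)
$o - D = 80 - - \frac{118}{233} = 80 + \frac{118}{233} = \frac{18758}{233}$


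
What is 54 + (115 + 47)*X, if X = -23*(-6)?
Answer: 22410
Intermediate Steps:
X = 138
54 + (115 + 47)*X = 54 + (115 + 47)*138 = 54 + 162*138 = 54 + 22356 = 22410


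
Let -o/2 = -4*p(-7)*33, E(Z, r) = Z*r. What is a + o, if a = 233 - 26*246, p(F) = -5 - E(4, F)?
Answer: -91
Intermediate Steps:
p(F) = -5 - 4*F
a = -6163 (a = 233 - 6396 = -6163)
o = 6072 (o = -2*(-4*(-5 - 4*(-7)))*33 = -2*(-4*(-5 + 28))*33 = -2*(-4*23)*33 = -(-184)*33 = -2*(-3036) = 6072)
a + o = -6163 + 6072 = -91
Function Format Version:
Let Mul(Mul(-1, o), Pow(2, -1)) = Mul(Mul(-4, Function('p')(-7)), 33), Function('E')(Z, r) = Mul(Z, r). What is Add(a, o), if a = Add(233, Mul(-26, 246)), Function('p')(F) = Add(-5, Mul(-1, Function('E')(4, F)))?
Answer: -91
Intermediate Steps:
Function('p')(F) = Add(-5, Mul(-4, F)) (Function('p')(F) = Add(-5, Mul(-1, Mul(4, F))) = Add(-5, Mul(-4, F)))
a = -6163 (a = Add(233, -6396) = -6163)
o = 6072 (o = Mul(-2, Mul(Mul(-4, Add(-5, Mul(-4, -7))), 33)) = Mul(-2, Mul(Mul(-4, Add(-5, 28)), 33)) = Mul(-2, Mul(Mul(-4, 23), 33)) = Mul(-2, Mul(-92, 33)) = Mul(-2, -3036) = 6072)
Add(a, o) = Add(-6163, 6072) = -91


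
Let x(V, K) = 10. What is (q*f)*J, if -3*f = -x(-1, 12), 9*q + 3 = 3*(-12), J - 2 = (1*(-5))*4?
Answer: 260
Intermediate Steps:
J = -18 (J = 2 + (1*(-5))*4 = 2 - 5*4 = 2 - 20 = -18)
q = -13/3 (q = -1/3 + (3*(-12))/9 = -1/3 + (1/9)*(-36) = -1/3 - 4 = -13/3 ≈ -4.3333)
f = 10/3 (f = -(-1)*10/3 = -1/3*(-10) = 10/3 ≈ 3.3333)
(q*f)*J = -13/3*10/3*(-18) = -130/9*(-18) = 260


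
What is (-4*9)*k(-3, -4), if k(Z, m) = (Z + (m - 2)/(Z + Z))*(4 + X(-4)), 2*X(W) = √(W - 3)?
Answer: 288 + 36*I*√7 ≈ 288.0 + 95.247*I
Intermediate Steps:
X(W) = √(-3 + W)/2 (X(W) = √(W - 3)/2 = √(-3 + W)/2)
k(Z, m) = (4 + I*√7/2)*(Z + (-2 + m)/(2*Z)) (k(Z, m) = (Z + (m - 2)/(Z + Z))*(4 + √(-3 - 4)/2) = (Z + (-2 + m)/((2*Z)))*(4 + √(-7)/2) = (Z + (-2 + m)*(1/(2*Z)))*(4 + (I*√7)/2) = (Z + (-2 + m)/(2*Z))*(4 + I*√7/2) = (4 + I*√7/2)*(Z + (-2 + m)/(2*Z)))
(-4*9)*k(-3, -4) = (-4*9)*((¼)*(-16 + 8*(-4) - 2*I*√7 + 2*(-3)²*(8 + I*√7) + I*(-4)*√7)/(-3)) = -9*(-1)*(-16 - 32 - 2*I*√7 + 2*9*(8 + I*√7) - 4*I*√7)/3 = -9*(-1)*(-16 - 32 - 2*I*√7 + (144 + 18*I*√7) - 4*I*√7)/3 = -9*(-1)*(96 + 12*I*√7)/3 = -36*(-8 - I*√7) = 288 + 36*I*√7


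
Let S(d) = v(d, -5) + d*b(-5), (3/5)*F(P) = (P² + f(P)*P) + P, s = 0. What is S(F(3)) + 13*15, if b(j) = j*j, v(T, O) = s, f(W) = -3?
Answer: 320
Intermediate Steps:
v(T, O) = 0
F(P) = -10*P/3 + 5*P²/3 (F(P) = 5*((P² - 3*P) + P)/3 = 5*(P² - 2*P)/3 = -10*P/3 + 5*P²/3)
b(j) = j²
S(d) = 25*d (S(d) = 0 + d*(-5)² = 0 + d*25 = 0 + 25*d = 25*d)
S(F(3)) + 13*15 = 25*((5/3)*3*(-2 + 3)) + 13*15 = 25*((5/3)*3*1) + 195 = 25*5 + 195 = 125 + 195 = 320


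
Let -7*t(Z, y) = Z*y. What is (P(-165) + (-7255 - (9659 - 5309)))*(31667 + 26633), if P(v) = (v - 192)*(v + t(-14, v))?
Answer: 9625913000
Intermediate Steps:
t(Z, y) = -Z*y/7
P(v) = 3*v*(-192 + v) (P(v) = (v - 192)*(v - 1/7*(-14)*v) = (-192 + v)*(v + 2*v) = (-192 + v)*(3*v) = 3*v*(-192 + v))
(P(-165) + (-7255 - (9659 - 5309)))*(31667 + 26633) = (3*(-165)*(-192 - 165) + (-7255 - (9659 - 5309)))*(31667 + 26633) = (3*(-165)*(-357) + (-7255 - 1*4350))*58300 = (176715 + (-7255 - 4350))*58300 = (176715 - 11605)*58300 = 165110*58300 = 9625913000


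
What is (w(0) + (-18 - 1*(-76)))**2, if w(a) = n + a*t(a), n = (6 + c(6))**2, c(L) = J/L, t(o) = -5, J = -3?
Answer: 124609/16 ≈ 7788.1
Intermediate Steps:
c(L) = -3/L
n = 121/4 (n = (6 - 3/6)**2 = (6 - 3*1/6)**2 = (6 - 1/2)**2 = (11/2)**2 = 121/4 ≈ 30.250)
w(a) = 121/4 - 5*a (w(a) = 121/4 + a*(-5) = 121/4 - 5*a)
(w(0) + (-18 - 1*(-76)))**2 = ((121/4 - 5*0) + (-18 - 1*(-76)))**2 = ((121/4 + 0) + (-18 + 76))**2 = (121/4 + 58)**2 = (353/4)**2 = 124609/16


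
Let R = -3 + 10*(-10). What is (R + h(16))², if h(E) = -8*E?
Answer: 53361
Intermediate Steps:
R = -103 (R = -3 - 100 = -103)
(R + h(16))² = (-103 - 8*16)² = (-103 - 128)² = (-231)² = 53361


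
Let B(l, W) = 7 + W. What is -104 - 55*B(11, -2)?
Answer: -379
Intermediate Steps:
-104 - 55*B(11, -2) = -104 - 55*(7 - 2) = -104 - 55*5 = -104 - 275 = -379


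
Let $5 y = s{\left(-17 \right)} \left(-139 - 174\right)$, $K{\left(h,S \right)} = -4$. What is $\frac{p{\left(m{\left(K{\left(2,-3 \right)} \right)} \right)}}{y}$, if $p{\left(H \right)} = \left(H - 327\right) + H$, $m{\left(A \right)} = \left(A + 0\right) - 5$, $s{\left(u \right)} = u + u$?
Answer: $- \frac{1725}{10642} \approx -0.16209$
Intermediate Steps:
$s{\left(u \right)} = 2 u$
$m{\left(A \right)} = -5 + A$ ($m{\left(A \right)} = A - 5 = -5 + A$)
$p{\left(H \right)} = -327 + 2 H$ ($p{\left(H \right)} = \left(-327 + H\right) + H = -327 + 2 H$)
$y = \frac{10642}{5}$ ($y = \frac{2 \left(-17\right) \left(-139 - 174\right)}{5} = \frac{\left(-34\right) \left(-313\right)}{5} = \frac{1}{5} \cdot 10642 = \frac{10642}{5} \approx 2128.4$)
$\frac{p{\left(m{\left(K{\left(2,-3 \right)} \right)} \right)}}{y} = \frac{-327 + 2 \left(-5 - 4\right)}{\frac{10642}{5}} = \left(-327 + 2 \left(-9\right)\right) \frac{5}{10642} = \left(-327 - 18\right) \frac{5}{10642} = \left(-345\right) \frac{5}{10642} = - \frac{1725}{10642}$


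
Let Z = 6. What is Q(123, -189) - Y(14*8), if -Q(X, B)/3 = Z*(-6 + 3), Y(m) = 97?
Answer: -43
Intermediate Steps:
Q(X, B) = 54 (Q(X, B) = -18*(-6 + 3) = -18*(-3) = -3*(-18) = 54)
Q(123, -189) - Y(14*8) = 54 - 1*97 = 54 - 97 = -43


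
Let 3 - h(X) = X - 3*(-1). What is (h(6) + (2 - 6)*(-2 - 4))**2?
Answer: 324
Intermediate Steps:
h(X) = -X (h(X) = 3 - (X - 3*(-1)) = 3 - (X + 3) = 3 - (3 + X) = 3 + (-3 - X) = -X)
(h(6) + (2 - 6)*(-2 - 4))**2 = (-1*6 + (2 - 6)*(-2 - 4))**2 = (-6 - 4*(-6))**2 = (-6 + 24)**2 = 18**2 = 324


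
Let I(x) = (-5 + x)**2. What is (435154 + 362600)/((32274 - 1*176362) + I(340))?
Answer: -265918/10621 ≈ -25.037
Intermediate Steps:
(435154 + 362600)/((32274 - 1*176362) + I(340)) = (435154 + 362600)/((32274 - 1*176362) + (-5 + 340)**2) = 797754/((32274 - 176362) + 335**2) = 797754/(-144088 + 112225) = 797754/(-31863) = 797754*(-1/31863) = -265918/10621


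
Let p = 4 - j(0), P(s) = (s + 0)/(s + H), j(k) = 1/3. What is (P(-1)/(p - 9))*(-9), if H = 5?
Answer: -27/64 ≈ -0.42188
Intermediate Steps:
j(k) = 1/3 (j(k) = 1*(1/3) = 1/3)
P(s) = s/(5 + s) (P(s) = (s + 0)/(s + 5) = s/(5 + s))
p = 11/3 (p = 4 - 1*1/3 = 4 - 1/3 = 11/3 ≈ 3.6667)
(P(-1)/(p - 9))*(-9) = ((-1/(5 - 1))/(11/3 - 9))*(-9) = ((-1/4)/(-16/3))*(-9) = (-1*1/4*(-3/16))*(-9) = -1/4*(-3/16)*(-9) = (3/64)*(-9) = -27/64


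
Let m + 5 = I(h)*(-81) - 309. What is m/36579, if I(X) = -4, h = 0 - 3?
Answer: 10/36579 ≈ 0.00027338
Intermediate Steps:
h = -3
m = 10 (m = -5 + (-4*(-81) - 309) = -5 + (324 - 309) = -5 + 15 = 10)
m/36579 = 10/36579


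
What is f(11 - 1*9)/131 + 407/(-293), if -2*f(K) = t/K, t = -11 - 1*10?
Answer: -207115/153532 ≈ -1.3490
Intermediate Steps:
t = -21 (t = -11 - 10 = -21)
f(K) = 21/(2*K) (f(K) = -(-21)/(2*K) = 21/(2*K))
f(11 - 1*9)/131 + 407/(-293) = (21/(2*(11 - 1*9)))/131 + 407/(-293) = (21/(2*(11 - 9)))*(1/131) + 407*(-1/293) = ((21/2)/2)*(1/131) - 407/293 = ((21/2)*(½))*(1/131) - 407/293 = (21/4)*(1/131) - 407/293 = 21/524 - 407/293 = -207115/153532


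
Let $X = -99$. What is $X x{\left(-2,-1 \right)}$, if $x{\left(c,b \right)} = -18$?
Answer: $1782$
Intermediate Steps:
$X x{\left(-2,-1 \right)} = \left(-99\right) \left(-18\right) = 1782$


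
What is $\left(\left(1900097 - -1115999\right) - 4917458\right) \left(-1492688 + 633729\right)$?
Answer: $1633192002158$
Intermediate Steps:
$\left(\left(1900097 - -1115999\right) - 4917458\right) \left(-1492688 + 633729\right) = \left(\left(1900097 + 1115999\right) - 4917458\right) \left(-858959\right) = \left(3016096 - 4917458\right) \left(-858959\right) = \left(-1901362\right) \left(-858959\right) = 1633192002158$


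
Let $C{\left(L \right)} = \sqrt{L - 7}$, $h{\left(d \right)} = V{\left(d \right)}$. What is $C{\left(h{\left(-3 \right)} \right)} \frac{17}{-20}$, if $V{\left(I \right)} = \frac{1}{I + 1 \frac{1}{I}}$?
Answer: $- \frac{17 i \sqrt{730}}{200} \approx - 2.2966 i$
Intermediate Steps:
$V{\left(I \right)} = \frac{1}{I + \frac{1}{I}}$
$h{\left(d \right)} = \frac{d}{1 + d^{2}}$
$C{\left(L \right)} = \sqrt{-7 + L}$
$C{\left(h{\left(-3 \right)} \right)} \frac{17}{-20} = \sqrt{-7 - \frac{3}{1 + \left(-3\right)^{2}}} \frac{17}{-20} = \sqrt{-7 - \frac{3}{1 + 9}} \cdot 17 \left(- \frac{1}{20}\right) = \sqrt{-7 - \frac{3}{10}} \left(- \frac{17}{20}\right) = \sqrt{- \frac{73}{10}} \left(- \frac{17}{20}\right) = \frac{i \sqrt{730}}{10} \left(- \frac{17}{20}\right) = - \frac{17 i \sqrt{730}}{200}$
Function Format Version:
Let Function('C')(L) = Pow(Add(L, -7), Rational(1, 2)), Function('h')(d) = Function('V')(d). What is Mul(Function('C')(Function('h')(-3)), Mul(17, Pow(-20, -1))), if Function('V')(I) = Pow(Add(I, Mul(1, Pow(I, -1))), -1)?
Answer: Mul(Rational(-17, 200), I, Pow(730, Rational(1, 2))) ≈ Mul(-2.2966, I)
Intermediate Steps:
Function('V')(I) = Pow(Add(I, Pow(I, -1)), -1)
Function('h')(d) = Mul(d, Pow(Add(1, Pow(d, 2)), -1))
Function('C')(L) = Pow(Add(-7, L), Rational(1, 2))
Mul(Function('C')(Function('h')(-3)), Mul(17, Pow(-20, -1))) = Mul(Pow(Add(-7, Mul(-3, Pow(Add(1, Pow(-3, 2)), -1))), Rational(1, 2)), Mul(17, Pow(-20, -1))) = Mul(Pow(Add(-7, Mul(-3, Pow(Add(1, 9), -1))), Rational(1, 2)), Mul(17, Rational(-1, 20))) = Mul(Pow(Add(-7, Mul(-3, Pow(10, -1))), Rational(1, 2)), Rational(-17, 20)) = Mul(Pow(Add(-7, Mul(-3, Rational(1, 10))), Rational(1, 2)), Rational(-17, 20)) = Mul(Pow(Add(-7, Rational(-3, 10)), Rational(1, 2)), Rational(-17, 20)) = Mul(Pow(Rational(-73, 10), Rational(1, 2)), Rational(-17, 20)) = Mul(Mul(Rational(1, 10), I, Pow(730, Rational(1, 2))), Rational(-17, 20)) = Mul(Rational(-17, 200), I, Pow(730, Rational(1, 2)))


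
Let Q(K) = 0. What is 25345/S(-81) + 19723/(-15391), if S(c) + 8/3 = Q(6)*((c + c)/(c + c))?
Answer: -1170412469/123128 ≈ -9505.7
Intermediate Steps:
S(c) = -8/3 (S(c) = -8/3 + 0*((c + c)/(c + c)) = -8/3 + 0*((2*c)/((2*c))) = -8/3 + 0*((2*c)*(1/(2*c))) = -8/3 + 0*1 = -8/3 + 0 = -8/3)
25345/S(-81) + 19723/(-15391) = 25345/(-8/3) + 19723/(-15391) = 25345*(-3/8) + 19723*(-1/15391) = -76035/8 - 19723/15391 = -1170412469/123128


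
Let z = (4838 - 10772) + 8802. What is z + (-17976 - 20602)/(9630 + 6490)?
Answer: 23096791/8060 ≈ 2865.6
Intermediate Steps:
z = 2868 (z = -5934 + 8802 = 2868)
z + (-17976 - 20602)/(9630 + 6490) = 2868 + (-17976 - 20602)/(9630 + 6490) = 2868 - 38578/16120 = 2868 - 38578*1/16120 = 2868 - 19289/8060 = 23096791/8060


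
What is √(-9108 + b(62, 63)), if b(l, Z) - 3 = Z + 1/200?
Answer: I*√3616798/20 ≈ 95.089*I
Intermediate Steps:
b(l, Z) = 601/200 + Z (b(l, Z) = 3 + (Z + 1/200) = 3 + (1/200 + Z) = 601/200 + Z)
√(-9108 + b(62, 63)) = √(-9108 + (601/200 + 63)) = √(-9108 + 13201/200) = √(-1808399/200) = I*√3616798/20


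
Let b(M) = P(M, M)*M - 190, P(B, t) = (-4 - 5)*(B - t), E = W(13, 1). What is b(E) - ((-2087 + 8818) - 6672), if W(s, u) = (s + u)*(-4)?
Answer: -249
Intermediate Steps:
W(s, u) = -4*s - 4*u
E = -56 (E = -4*13 - 4*1 = -52 - 4 = -56)
P(B, t) = -9*B + 9*t (P(B, t) = -9*(B - t) = -9*B + 9*t)
b(M) = -190 (b(M) = (-9*M + 9*M)*M - 190 = 0*M - 190 = 0 - 190 = -190)
b(E) - ((-2087 + 8818) - 6672) = -190 - ((-2087 + 8818) - 6672) = -190 - (6731 - 6672) = -190 - 1*59 = -190 - 59 = -249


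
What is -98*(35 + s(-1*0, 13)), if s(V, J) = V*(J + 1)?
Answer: -3430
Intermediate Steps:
s(V, J) = V*(1 + J)
-98*(35 + s(-1*0, 13)) = -98*(35 + (-1*0)*(1 + 13)) = -98*(35 + 0*14) = -98*(35 + 0) = -98*35 = -3430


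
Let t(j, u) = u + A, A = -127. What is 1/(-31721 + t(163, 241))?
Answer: -1/31607 ≈ -3.1639e-5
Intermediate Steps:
t(j, u) = -127 + u (t(j, u) = u - 127 = -127 + u)
1/(-31721 + t(163, 241)) = 1/(-31721 + (-127 + 241)) = 1/(-31721 + 114) = 1/(-31607) = -1/31607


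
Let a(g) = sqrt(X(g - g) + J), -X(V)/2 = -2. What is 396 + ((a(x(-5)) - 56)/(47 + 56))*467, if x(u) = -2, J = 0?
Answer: 15570/103 ≈ 151.17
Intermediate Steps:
X(V) = 4 (X(V) = -2*(-2) = 4)
a(g) = 2 (a(g) = sqrt(4 + 0) = sqrt(4) = 2)
396 + ((a(x(-5)) - 56)/(47 + 56))*467 = 396 + ((2 - 56)/(47 + 56))*467 = 396 - 54/103*467 = 396 - 25218/103 = 15570/103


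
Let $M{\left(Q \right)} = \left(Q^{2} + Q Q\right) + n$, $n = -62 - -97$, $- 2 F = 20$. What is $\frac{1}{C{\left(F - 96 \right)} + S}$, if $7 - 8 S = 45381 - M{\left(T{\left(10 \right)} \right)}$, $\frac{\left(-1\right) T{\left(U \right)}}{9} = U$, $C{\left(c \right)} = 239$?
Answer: $- \frac{8}{27227} \approx -0.00029383$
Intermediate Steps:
$F = -10$ ($F = \left(- \frac{1}{2}\right) 20 = -10$)
$n = 35$ ($n = -62 + 97 = 35$)
$T{\left(U \right)} = - 9 U$
$M{\left(Q \right)} = 35 + 2 Q^{2}$ ($M{\left(Q \right)} = \left(Q^{2} + Q Q\right) + 35 = \left(Q^{2} + Q^{2}\right) + 35 = 2 Q^{2} + 35 = 35 + 2 Q^{2}$)
$S = - \frac{29139}{8}$ ($S = \frac{7}{8} - \frac{45381 - \left(35 + 2 \left(\left(-9\right) 10\right)^{2}\right)}{8} = \frac{7}{8} - \frac{45381 - \left(35 + 2 \left(-90\right)^{2}\right)}{8} = \frac{7}{8} - \frac{45381 - \left(35 + 2 \cdot 8100\right)}{8} = \frac{7}{8} - \frac{45381 - \left(35 + 16200\right)}{8} = \frac{7}{8} - \frac{45381 - 16235}{8} = \frac{7}{8} - \frac{14573}{4} = - \frac{29139}{8} \approx -3642.4$)
$\frac{1}{C{\left(F - 96 \right)} + S} = \frac{1}{239 - \frac{29139}{8}} = \frac{1}{- \frac{27227}{8}} = - \frac{8}{27227}$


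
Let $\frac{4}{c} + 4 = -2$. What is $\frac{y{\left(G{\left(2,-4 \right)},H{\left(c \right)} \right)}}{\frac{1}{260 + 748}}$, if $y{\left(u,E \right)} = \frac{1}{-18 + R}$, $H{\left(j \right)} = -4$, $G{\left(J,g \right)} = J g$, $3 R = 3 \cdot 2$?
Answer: $-63$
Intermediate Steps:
$R = 2$ ($R = \frac{3 \cdot 2}{3} = \frac{1}{3} \cdot 6 = 2$)
$c = - \frac{2}{3}$ ($c = \frac{4}{-4 - 2} = \frac{4}{-6} = 4 \left(- \frac{1}{6}\right) = - \frac{2}{3} \approx -0.66667$)
$y{\left(u,E \right)} = - \frac{1}{16}$ ($y{\left(u,E \right)} = \frac{1}{-18 + 2} = \frac{1}{-16} = - \frac{1}{16}$)
$\frac{y{\left(G{\left(2,-4 \right)},H{\left(c \right)} \right)}}{\frac{1}{260 + 748}} = - \frac{1}{16 \frac{1}{260 + 748}} = - \frac{1}{16 \cdot \frac{1}{1008}} = - \frac{\frac{1}{\frac{1}{1008}}}{16} = \left(- \frac{1}{16}\right) 1008 = -63$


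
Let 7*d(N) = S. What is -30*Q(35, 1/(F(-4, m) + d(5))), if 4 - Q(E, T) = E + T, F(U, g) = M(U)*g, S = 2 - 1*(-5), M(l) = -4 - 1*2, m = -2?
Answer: 12120/13 ≈ 932.31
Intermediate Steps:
M(l) = -6 (M(l) = -4 - 2 = -6)
S = 7 (S = 2 + 5 = 7)
d(N) = 1 (d(N) = (1/7)*7 = 1)
F(U, g) = -6*g
Q(E, T) = 4 - E - T (Q(E, T) = 4 - (E + T) = 4 + (-E - T) = 4 - E - T)
-30*Q(35, 1/(F(-4, m) + d(5))) = -30*(4 - 1*35 - 1/(-6*(-2) + 1)) = -30*(4 - 35 - 1/(12 + 1)) = -30*(4 - 35 - 1/13) = -30*(-404/13) = 12120/13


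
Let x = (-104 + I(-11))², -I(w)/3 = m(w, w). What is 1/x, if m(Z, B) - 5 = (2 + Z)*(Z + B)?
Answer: 1/508369 ≈ 1.9671e-6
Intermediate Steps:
m(Z, B) = 5 + (2 + Z)*(B + Z) (m(Z, B) = 5 + (2 + Z)*(Z + B) = 5 + (2 + Z)*(B + Z))
I(w) = -15 - 12*w - 6*w² (I(w) = -3*(5 + w² + 2*w + 2*w + w*w) = -3*(5 + w² + 2*w + 2*w + w²) = -3*(5 + 2*w² + 4*w) = -15 - 12*w - 6*w²)
x = 508369 (x = (-104 + (-15 - 12*(-11) - 6*(-11)²))² = (-104 + (-15 + 132 - 6*121))² = (-104 + (-15 + 132 - 726))² = (-104 - 609)² = (-713)² = 508369)
1/x = 1/508369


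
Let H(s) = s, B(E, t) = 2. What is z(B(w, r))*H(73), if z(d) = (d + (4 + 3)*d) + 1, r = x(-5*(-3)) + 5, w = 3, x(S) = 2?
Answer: 1241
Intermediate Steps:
r = 7 (r = 2 + 5 = 7)
z(d) = 1 + 8*d (z(d) = (d + 7*d) + 1 = 8*d + 1 = 1 + 8*d)
z(B(w, r))*H(73) = (1 + 8*2)*73 = (1 + 16)*73 = 17*73 = 1241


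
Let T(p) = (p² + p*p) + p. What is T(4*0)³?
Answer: 0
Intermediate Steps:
T(p) = p + 2*p² (T(p) = (p² + p²) + p = 2*p² + p = p + 2*p²)
T(4*0)³ = ((4*0)*(1 + 2*(4*0)))³ = (0*(1 + 2*0))³ = (0*(1 + 0))³ = (0*1)³ = 0³ = 0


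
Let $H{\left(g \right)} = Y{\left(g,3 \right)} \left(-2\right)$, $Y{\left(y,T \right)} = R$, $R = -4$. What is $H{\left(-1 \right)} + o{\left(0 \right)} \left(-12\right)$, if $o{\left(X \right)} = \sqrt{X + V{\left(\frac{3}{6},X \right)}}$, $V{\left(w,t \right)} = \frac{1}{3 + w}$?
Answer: $8 - \frac{12 \sqrt{14}}{7} \approx 1.5857$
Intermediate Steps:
$Y{\left(y,T \right)} = -4$
$o{\left(X \right)} = \sqrt{\frac{2}{7} + X}$ ($o{\left(X \right)} = \sqrt{X + \frac{1}{3 + \frac{3}{6}}} = \sqrt{X + \frac{1}{3 + 3 \cdot \frac{1}{6}}} = \sqrt{X + \frac{1}{3 + \frac{1}{2}}} = \sqrt{X + \frac{1}{\frac{7}{2}}} = \sqrt{X + \frac{2}{7}} = \sqrt{\frac{2}{7} + X}$)
$H{\left(g \right)} = 8$ ($H{\left(g \right)} = \left(-4\right) \left(-2\right) = 8$)
$H{\left(-1 \right)} + o{\left(0 \right)} \left(-12\right) = 8 + \frac{\sqrt{14 + 49 \cdot 0}}{7} \left(-12\right) = 8 + \frac{\sqrt{14 + 0}}{7} \left(-12\right) = 8 + \frac{\sqrt{14}}{7} \left(-12\right) = 8 - \frac{12 \sqrt{14}}{7}$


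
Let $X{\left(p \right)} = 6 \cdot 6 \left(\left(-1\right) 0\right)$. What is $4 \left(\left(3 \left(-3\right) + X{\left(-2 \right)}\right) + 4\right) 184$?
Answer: $-3680$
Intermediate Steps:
$X{\left(p \right)} = 0$ ($X{\left(p \right)} = 36 \cdot 0 = 0$)
$4 \left(\left(3 \left(-3\right) + X{\left(-2 \right)}\right) + 4\right) 184 = 4 \left(\left(3 \left(-3\right) + 0\right) + 4\right) 184 = 4 \left(\left(-9 + 0\right) + 4\right) 184 = 4 \left(-9 + 4\right) 184 = 4 \left(-5\right) 184 = \left(-20\right) 184 = -3680$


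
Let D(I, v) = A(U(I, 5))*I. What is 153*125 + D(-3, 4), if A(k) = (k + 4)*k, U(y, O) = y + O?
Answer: 19089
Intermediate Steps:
U(y, O) = O + y
A(k) = k*(4 + k) (A(k) = (4 + k)*k = k*(4 + k))
D(I, v) = I*(5 + I)*(9 + I) (D(I, v) = ((5 + I)*(4 + (5 + I)))*I = ((5 + I)*(9 + I))*I = I*(5 + I)*(9 + I))
153*125 + D(-3, 4) = 153*125 - 3*(5 - 3)*(9 - 3) = 19125 - 3*2*6 = 19125 - 36 = 19089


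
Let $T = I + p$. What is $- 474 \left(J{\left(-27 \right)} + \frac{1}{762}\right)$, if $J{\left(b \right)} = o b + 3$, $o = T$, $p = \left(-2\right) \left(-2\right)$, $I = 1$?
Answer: $\frac{7946057}{127} \approx 62567.0$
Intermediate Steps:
$p = 4$
$T = 5$ ($T = 1 + 4 = 5$)
$o = 5$
$J{\left(b \right)} = 3 + 5 b$ ($J{\left(b \right)} = 5 b + 3 = 3 + 5 b$)
$- 474 \left(J{\left(-27 \right)} + \frac{1}{762}\right) = - 474 \left(\left(3 + 5 \left(-27\right)\right) + \frac{1}{762}\right) = - 474 \left(\left(3 - 135\right) + \frac{1}{762}\right) = - 474 \left(-132 + \frac{1}{762}\right) = \left(-474\right) \left(- \frac{100583}{762}\right) = \frac{7946057}{127}$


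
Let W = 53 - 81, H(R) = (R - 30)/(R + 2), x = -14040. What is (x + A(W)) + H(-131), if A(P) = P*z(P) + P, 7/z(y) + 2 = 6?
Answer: -1820932/129 ≈ -14116.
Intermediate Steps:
z(y) = 7/4 (z(y) = 7/(-2 + 6) = 7/4)
H(R) = (-30 + R)/(2 + R)
W = -28
A(P) = 11*P/4 (A(P) = P*(7/4) + P = 7*P/4 + P = 11*P/4)
(x + A(W)) + H(-131) = (-14040 + (11/4)*(-28)) + (-30 - 131)/(2 - 131) = (-14040 - 77) - 161/(-129) = -14117 - 1/129*(-161) = -14117 + 161/129 = -1820932/129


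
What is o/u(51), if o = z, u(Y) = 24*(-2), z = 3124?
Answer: -781/12 ≈ -65.083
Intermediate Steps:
u(Y) = -48
o = 3124
o/u(51) = 3124/(-48) = 3124*(-1/48) = -781/12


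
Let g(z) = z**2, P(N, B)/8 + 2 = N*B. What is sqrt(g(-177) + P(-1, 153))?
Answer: sqrt(30089) ≈ 173.46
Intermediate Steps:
P(N, B) = -16 + 8*B*N (P(N, B) = -16 + 8*(N*B) = -16 + 8*(B*N) = -16 + 8*B*N)
sqrt(g(-177) + P(-1, 153)) = sqrt((-177)**2 + (-16 + 8*153*(-1))) = sqrt(31329 + (-16 - 1224)) = sqrt(31329 - 1240) = sqrt(30089)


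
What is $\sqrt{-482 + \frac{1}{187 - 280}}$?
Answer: $\frac{i \sqrt{4168911}}{93} \approx 21.955 i$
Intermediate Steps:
$\sqrt{-482 + \frac{1}{187 - 280}} = \sqrt{-482 + \frac{1}{-93}} = \sqrt{-482 - \frac{1}{93}} = \sqrt{- \frac{44827}{93}} = \frac{i \sqrt{4168911}}{93}$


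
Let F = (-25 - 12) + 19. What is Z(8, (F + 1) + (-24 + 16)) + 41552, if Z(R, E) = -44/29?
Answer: 1204964/29 ≈ 41551.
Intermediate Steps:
F = -18 (F = -37 + 19 = -18)
Z(R, E) = -44/29 (Z(R, E) = -44*1/29 = -44/29)
Z(8, (F + 1) + (-24 + 16)) + 41552 = -44/29 + 41552 = 1204964/29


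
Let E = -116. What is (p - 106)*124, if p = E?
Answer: -27528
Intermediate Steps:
p = -116
(p - 106)*124 = (-116 - 106)*124 = -222*124 = -27528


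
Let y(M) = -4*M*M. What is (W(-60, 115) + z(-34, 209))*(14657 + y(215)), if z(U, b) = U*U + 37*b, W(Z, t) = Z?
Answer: -1503075447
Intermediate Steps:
z(U, b) = U**2 + 37*b
y(M) = -4*M**2
(W(-60, 115) + z(-34, 209))*(14657 + y(215)) = (-60 + ((-34)**2 + 37*209))*(14657 - 4*215**2) = (-60 + (1156 + 7733))*(14657 - 4*46225) = (-60 + 8889)*(14657 - 184900) = 8829*(-170243) = -1503075447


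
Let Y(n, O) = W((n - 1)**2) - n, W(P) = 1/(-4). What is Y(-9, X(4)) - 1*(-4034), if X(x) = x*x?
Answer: 16171/4 ≈ 4042.8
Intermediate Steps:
W(P) = -1/4
X(x) = x**2
Y(n, O) = -1/4 - n
Y(-9, X(4)) - 1*(-4034) = (-1/4 - 1*(-9)) - 1*(-4034) = (-1/4 + 9) + 4034 = 35/4 + 4034 = 16171/4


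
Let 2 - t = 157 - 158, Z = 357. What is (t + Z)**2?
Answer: 129600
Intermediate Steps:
t = 3 (t = 2 - (157 - 158) = 2 - 1*(-1) = 2 + 1 = 3)
(t + Z)**2 = (3 + 357)**2 = 360**2 = 129600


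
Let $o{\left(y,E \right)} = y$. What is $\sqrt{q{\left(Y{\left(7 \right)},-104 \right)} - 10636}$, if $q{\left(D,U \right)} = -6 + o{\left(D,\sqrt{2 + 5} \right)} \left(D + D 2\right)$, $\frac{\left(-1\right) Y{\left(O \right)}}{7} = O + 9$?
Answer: $\sqrt{26990} \approx 164.29$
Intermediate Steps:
$Y{\left(O \right)} = -63 - 7 O$ ($Y{\left(O \right)} = - 7 \left(O + 9\right) = - 7 \left(9 + O\right) = -63 - 7 O$)
$q{\left(D,U \right)} = -6 + 3 D^{2}$ ($q{\left(D,U \right)} = -6 + D \left(D + D 2\right) = -6 + D \left(D + 2 D\right) = -6 + D 3 D = -6 + 3 D^{2}$)
$\sqrt{q{\left(Y{\left(7 \right)},-104 \right)} - 10636} = \sqrt{\left(-6 + 3 \left(-63 - 49\right)^{2}\right) - 10636} = \sqrt{\left(-6 + 3 \left(-112\right)^{2}\right) - 10636} = \sqrt{\left(-6 + 3 \cdot 12544\right) - 10636} = \sqrt{\left(-6 + 37632\right) - 10636} = \sqrt{37626 - 10636} = \sqrt{26990}$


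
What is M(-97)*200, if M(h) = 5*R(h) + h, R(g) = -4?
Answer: -23400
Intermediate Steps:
M(h) = -20 + h (M(h) = 5*(-4) + h = -20 + h)
M(-97)*200 = (-20 - 97)*200 = -117*200 = -23400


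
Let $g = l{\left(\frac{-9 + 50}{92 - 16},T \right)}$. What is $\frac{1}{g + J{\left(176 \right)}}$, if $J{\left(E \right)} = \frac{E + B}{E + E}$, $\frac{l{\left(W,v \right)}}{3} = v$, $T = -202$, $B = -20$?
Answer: $- \frac{88}{53289} \approx -0.0016514$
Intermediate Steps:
$l{\left(W,v \right)} = 3 v$
$g = -606$ ($g = 3 \left(-202\right) = -606$)
$J{\left(E \right)} = \frac{-20 + E}{2 E}$ ($J{\left(E \right)} = \frac{E - 20}{E + E} = \frac{-20 + E}{2 E}$)
$\frac{1}{g + J{\left(176 \right)}} = \frac{1}{-606 + \frac{-20 + 176}{2 \cdot 176}} = \frac{1}{-606 + \frac{1}{2} \cdot \frac{1}{176} \cdot 156} = \frac{1}{-606 + \frac{39}{88}} = \frac{1}{- \frac{53289}{88}} = - \frac{88}{53289}$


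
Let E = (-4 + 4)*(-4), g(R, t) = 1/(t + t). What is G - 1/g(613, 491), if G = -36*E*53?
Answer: -982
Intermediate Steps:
g(R, t) = 1/(2*t)
E = 0 (E = 0*(-4) = 0)
G = 0 (G = -36*0*53 = 0*53 = 0)
G - 1/g(613, 491) = 0 - 1/((1/2)/491) = 0 - 1/((1/2)*(1/491)) = 0 - 1/1/982 = 0 - 1*982 = 0 - 982 = -982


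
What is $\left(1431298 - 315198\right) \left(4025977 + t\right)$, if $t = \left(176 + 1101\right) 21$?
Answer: $4523323383400$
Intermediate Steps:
$t = 26817$ ($t = 1277 \cdot 21 = 26817$)
$\left(1431298 - 315198\right) \left(4025977 + t\right) = \left(1431298 - 315198\right) \left(4025977 + 26817\right) = 1116100 \cdot 4052794 = 4523323383400$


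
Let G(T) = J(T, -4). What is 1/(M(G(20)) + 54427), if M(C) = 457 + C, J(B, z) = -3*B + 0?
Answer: 1/54824 ≈ 1.8240e-5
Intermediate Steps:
J(B, z) = -3*B
G(T) = -3*T
1/(M(G(20)) + 54427) = 1/((457 - 3*20) + 54427) = 1/((457 - 60) + 54427) = 1/(397 + 54427) = 1/54824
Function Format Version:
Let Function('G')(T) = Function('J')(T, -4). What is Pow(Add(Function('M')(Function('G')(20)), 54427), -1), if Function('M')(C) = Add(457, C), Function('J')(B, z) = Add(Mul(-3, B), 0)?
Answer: Rational(1, 54824) ≈ 1.8240e-5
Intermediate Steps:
Function('J')(B, z) = Mul(-3, B)
Function('G')(T) = Mul(-3, T)
Pow(Add(Function('M')(Function('G')(20)), 54427), -1) = Pow(Add(Add(457, Mul(-3, 20)), 54427), -1) = Pow(Add(Add(457, -60), 54427), -1) = Pow(Add(397, 54427), -1) = Pow(54824, -1) = Rational(1, 54824)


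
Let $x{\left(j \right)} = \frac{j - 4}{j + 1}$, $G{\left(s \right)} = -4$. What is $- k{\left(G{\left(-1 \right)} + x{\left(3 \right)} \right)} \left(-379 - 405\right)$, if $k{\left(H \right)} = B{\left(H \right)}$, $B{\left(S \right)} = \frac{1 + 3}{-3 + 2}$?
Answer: $-3136$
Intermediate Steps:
$x{\left(j \right)} = \frac{-4 + j}{1 + j}$
$B{\left(S \right)} = -4$ ($B{\left(S \right)} = \frac{4}{-1} = 4 \left(-1\right) = -4$)
$k{\left(H \right)} = -4$
$- k{\left(G{\left(-1 \right)} + x{\left(3 \right)} \right)} \left(-379 - 405\right) = - \left(-4\right) \left(-379 - 405\right) = - \left(-4\right) \left(-784\right) = \left(-1\right) 3136 = -3136$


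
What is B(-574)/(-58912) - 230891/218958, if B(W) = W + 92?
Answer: -3374178209/3224813424 ≈ -1.0463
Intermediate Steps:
B(W) = 92 + W
B(-574)/(-58912) - 230891/218958 = (92 - 574)/(-58912) - 230891/218958 = -482*(-1/58912) - 230891*1/218958 = 241/29456 - 230891/218958 = -3374178209/3224813424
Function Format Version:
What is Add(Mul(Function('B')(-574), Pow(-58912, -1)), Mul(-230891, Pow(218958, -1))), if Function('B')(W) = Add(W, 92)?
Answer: Rational(-3374178209, 3224813424) ≈ -1.0463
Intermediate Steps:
Function('B')(W) = Add(92, W)
Add(Mul(Function('B')(-574), Pow(-58912, -1)), Mul(-230891, Pow(218958, -1))) = Add(Mul(Add(92, -574), Pow(-58912, -1)), Mul(-230891, Pow(218958, -1))) = Add(Mul(-482, Rational(-1, 58912)), Mul(-230891, Rational(1, 218958))) = Add(Rational(241, 29456), Rational(-230891, 218958)) = Rational(-3374178209, 3224813424)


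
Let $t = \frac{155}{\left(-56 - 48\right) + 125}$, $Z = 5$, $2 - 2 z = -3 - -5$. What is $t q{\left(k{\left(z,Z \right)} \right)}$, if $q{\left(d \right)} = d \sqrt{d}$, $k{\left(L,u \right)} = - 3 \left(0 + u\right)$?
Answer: $- \frac{775 i \sqrt{15}}{7} \approx - 428.79 i$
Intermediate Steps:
$z = 0$ ($z = 1 - \frac{-3 - -5}{2} = 1 - \frac{-3 + 5}{2} = 1 - 1 = 0$)
$k{\left(L,u \right)} = - 3 u$
$q{\left(d \right)} = d^{\frac{3}{2}}$
$t = \frac{155}{21}$ ($t = \frac{155}{-104 + 125} = \frac{155}{21} \approx 7.381$)
$t q{\left(k{\left(z,Z \right)} \right)} = \frac{155 \left(\left(-3\right) 5\right)^{\frac{3}{2}}}{21} = \frac{155 \left(-15\right)^{\frac{3}{2}}}{21} = \frac{155 \left(- 15 i \sqrt{15}\right)}{21} = - \frac{775 i \sqrt{15}}{7}$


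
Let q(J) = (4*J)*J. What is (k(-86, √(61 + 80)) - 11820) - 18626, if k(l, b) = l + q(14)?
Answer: -29748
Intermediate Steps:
q(J) = 4*J²
k(l, b) = 784 + l (k(l, b) = l + 4*14² = l + 4*196 = l + 784 = 784 + l)
(k(-86, √(61 + 80)) - 11820) - 18626 = ((784 - 86) - 11820) - 18626 = (698 - 11820) - 18626 = -11122 - 18626 = -29748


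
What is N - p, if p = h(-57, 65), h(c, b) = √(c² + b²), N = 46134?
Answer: 46134 - √7474 ≈ 46048.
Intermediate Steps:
h(c, b) = √(b² + c²)
p = √7474 (p = √(65² + (-57)²) = √(4225 + 3249) = √7474 ≈ 86.452)
N - p = 46134 - √7474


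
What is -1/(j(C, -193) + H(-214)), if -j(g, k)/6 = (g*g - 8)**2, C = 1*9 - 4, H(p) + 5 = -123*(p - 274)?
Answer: -1/58285 ≈ -1.7157e-5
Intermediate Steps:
H(p) = 33697 - 123*p (H(p) = -5 - 123*(p - 274) = -5 - 123*(-274 + p) = -5 + (33702 - 123*p) = 33697 - 123*p)
C = 5 (C = 9 - 4 = 5)
j(g, k) = -6*(-8 + g**2)**2 (j(g, k) = -6*(g*g - 8)**2 = -6*(g**2 - 8)**2 = -6*(-8 + g**2)**2)
-1/(j(C, -193) + H(-214)) = -1/(-6*(-8 + 5**2)**2 + (33697 - 123*(-214))) = -1/(-6*(-8 + 25)**2 + (33697 + 26322)) = -1/(-6*17**2 + 60019) = -1/(-6*289 + 60019) = -1/(-1734 + 60019) = -1/58285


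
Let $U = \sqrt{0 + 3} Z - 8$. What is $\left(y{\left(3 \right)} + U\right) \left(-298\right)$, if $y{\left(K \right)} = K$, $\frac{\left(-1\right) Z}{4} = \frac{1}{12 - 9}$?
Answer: $1490 + \frac{1192 \sqrt{3}}{3} \approx 2178.2$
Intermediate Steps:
$Z = - \frac{4}{3}$ ($Z = - \frac{4}{12 - 9} = - \frac{4}{3} \approx -1.3333$)
$U = -8 - \frac{4 \sqrt{3}}{3}$ ($U = \sqrt{0 + 3} \left(- \frac{4}{3}\right) - 8 = \sqrt{3} \left(- \frac{4}{3}\right) - 8 = - \frac{4 \sqrt{3}}{3} - 8 = -8 - \frac{4 \sqrt{3}}{3} \approx -10.309$)
$\left(y{\left(3 \right)} + U\right) \left(-298\right) = \left(3 - \left(8 + \frac{4 \sqrt{3}}{3}\right)\right) \left(-298\right) = \left(-5 - \frac{4 \sqrt{3}}{3}\right) \left(-298\right) = 1490 + \frac{1192 \sqrt{3}}{3}$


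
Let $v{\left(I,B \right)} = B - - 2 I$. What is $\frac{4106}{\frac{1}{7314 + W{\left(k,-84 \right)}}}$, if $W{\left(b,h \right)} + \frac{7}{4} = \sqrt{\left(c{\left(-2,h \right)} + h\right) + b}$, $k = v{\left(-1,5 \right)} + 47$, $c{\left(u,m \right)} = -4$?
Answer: $\frac{60048197}{2} + 4106 i \sqrt{38} \approx 3.0024 \cdot 10^{7} + 25311.0 i$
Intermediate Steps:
$v{\left(I,B \right)} = B + 2 I$
$k = 50$ ($k = \left(5 + 2 \left(-1\right)\right) + 47 = \left(5 - 2\right) + 47 = 3 + 47 = 50$)
$W{\left(b,h \right)} = - \frac{7}{4} + \sqrt{-4 + b + h}$ ($W{\left(b,h \right)} = - \frac{7}{4} + \sqrt{\left(-4 + h\right) + b} = - \frac{7}{4} + \sqrt{-4 + b + h}$)
$\frac{4106}{\frac{1}{7314 + W{\left(k,-84 \right)}}} = \frac{4106}{\frac{1}{7314 - \left(\frac{7}{4} - \sqrt{-4 + 50 - 84}\right)}} = \frac{4106}{\frac{1}{7314 - \left(\frac{7}{4} - \sqrt{-38}\right)}} = \frac{4106}{\frac{1}{7314 - \left(\frac{7}{4} - i \sqrt{38}\right)}} = \frac{4106}{\frac{1}{\frac{29249}{4} + i \sqrt{38}}} = 4106 \left(\frac{29249}{4} + i \sqrt{38}\right) = \frac{60048197}{2} + 4106 i \sqrt{38}$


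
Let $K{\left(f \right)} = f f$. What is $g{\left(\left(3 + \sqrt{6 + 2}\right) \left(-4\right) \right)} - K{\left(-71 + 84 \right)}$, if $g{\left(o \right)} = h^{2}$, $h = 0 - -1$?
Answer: $-168$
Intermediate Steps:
$K{\left(f \right)} = f^{2}$
$h = 1$ ($h = 0 + 1 = 1$)
$g{\left(o \right)} = 1$ ($g{\left(o \right)} = 1^{2} = 1$)
$g{\left(\left(3 + \sqrt{6 + 2}\right) \left(-4\right) \right)} - K{\left(-71 + 84 \right)} = 1 - \left(-71 + 84\right)^{2} = 1 - 13^{2} = 1 - 169 = -168$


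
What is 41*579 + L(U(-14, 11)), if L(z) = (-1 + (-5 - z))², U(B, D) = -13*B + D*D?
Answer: 119220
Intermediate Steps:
U(B, D) = D² - 13*B (U(B, D) = -13*B + D² = D² - 13*B)
L(z) = (-6 - z)²
41*579 + L(U(-14, 11)) = 41*579 + (6 + (11² - 13*(-14)))² = 23739 + (6 + (121 + 182))² = 23739 + (6 + 303)² = 23739 + 309² = 23739 + 95481 = 119220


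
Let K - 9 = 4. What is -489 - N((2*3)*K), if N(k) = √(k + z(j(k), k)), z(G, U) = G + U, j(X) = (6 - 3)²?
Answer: -489 - √165 ≈ -501.85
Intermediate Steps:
K = 13 (K = 9 + 4 = 13)
j(X) = 9 (j(X) = 3² = 9)
N(k) = √(9 + 2*k) (N(k) = √(k + (9 + k)) = √(9 + 2*k))
-489 - N((2*3)*K) = -489 - √(9 + 2*((2*3)*13)) = -489 - √(9 + 2*(6*13)) = -489 - √(9 + 2*78) = -489 - √(9 + 156) = -489 - √165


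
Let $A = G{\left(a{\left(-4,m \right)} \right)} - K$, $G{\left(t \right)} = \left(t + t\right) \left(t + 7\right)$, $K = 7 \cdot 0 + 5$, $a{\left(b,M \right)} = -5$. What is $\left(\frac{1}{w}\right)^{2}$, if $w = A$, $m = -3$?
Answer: $\frac{1}{625} \approx 0.0016$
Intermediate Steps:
$K = 5$ ($K = 0 + 5 = 5$)
$G{\left(t \right)} = 2 t \left(7 + t\right)$
$A = -25$ ($A = 2 \left(-5\right) \left(7 - 5\right) - 5 = 2 \left(-5\right) 2 - 5 = -20 - 5 = -25$)
$w = -25$
$\left(\frac{1}{w}\right)^{2} = \left(\frac{1}{-25}\right)^{2} = \left(- \frac{1}{25}\right)^{2} = \frac{1}{625}$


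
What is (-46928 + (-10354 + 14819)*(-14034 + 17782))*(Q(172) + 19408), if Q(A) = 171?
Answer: 326732237468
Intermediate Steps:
(-46928 + (-10354 + 14819)*(-14034 + 17782))*(Q(172) + 19408) = (-46928 + (-10354 + 14819)*(-14034 + 17782))*(171 + 19408) = (-46928 + 4465*3748)*19579 = (-46928 + 16734820)*19579 = 16687892*19579 = 326732237468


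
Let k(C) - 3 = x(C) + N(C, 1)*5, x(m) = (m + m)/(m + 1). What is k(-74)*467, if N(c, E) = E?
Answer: 341844/73 ≈ 4682.8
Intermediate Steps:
x(m) = 2*m/(1 + m) (x(m) = (2*m)/(1 + m) = 2*m/(1 + m))
k(C) = 8 + 2*C/(1 + C) (k(C) = 3 + (2*C/(1 + C) + 1*5) = 3 + (2*C/(1 + C) + 5) = 3 + (5 + 2*C/(1 + C)) = 8 + 2*C/(1 + C))
k(-74)*467 = (2*(4 + 5*(-74))/(1 - 74))*467 = (2*(4 - 370)/(-73))*467 = (2*(-1/73)*(-366))*467 = (732/73)*467 = 341844/73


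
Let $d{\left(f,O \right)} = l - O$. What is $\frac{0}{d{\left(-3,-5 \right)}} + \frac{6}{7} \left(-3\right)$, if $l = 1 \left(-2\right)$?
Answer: $- \frac{18}{7} \approx -2.5714$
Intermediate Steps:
$l = -2$
$d{\left(f,O \right)} = -2 - O$
$\frac{0}{d{\left(-3,-5 \right)}} + \frac{6}{7} \left(-3\right) = \frac{0}{-2 - -5} + \frac{6}{7} \left(-3\right) = \frac{0}{-2 + 5} + 6 \cdot \frac{1}{7} \left(-3\right) = \frac{0}{3} + \frac{6}{7} \left(-3\right) = 0 \cdot \frac{1}{3} - \frac{18}{7} = 0 - \frac{18}{7} = - \frac{18}{7}$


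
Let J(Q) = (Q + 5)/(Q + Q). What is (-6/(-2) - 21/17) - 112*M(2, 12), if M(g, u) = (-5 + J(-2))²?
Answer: -62921/17 ≈ -3701.2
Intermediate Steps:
J(Q) = (5 + Q)/(2*Q) (J(Q) = (5 + Q)/((2*Q)) = (5 + Q)*(1/(2*Q)) = (5 + Q)/(2*Q))
M(g, u) = 529/16 (M(g, u) = (-5 + (½)*(5 - 2)/(-2))² = (-5 + (½)*(-½)*3)² = (-5 - ¾)² = (-23/4)² = 529/16)
(-6/(-2) - 21/17) - 112*M(2, 12) = (-6/(-2) - 21/17) - 112*529/16 = (-6*(-½) - 21*1/17) - 3703 = (3 - 21/17) - 3703 = 30/17 - 3703 = -62921/17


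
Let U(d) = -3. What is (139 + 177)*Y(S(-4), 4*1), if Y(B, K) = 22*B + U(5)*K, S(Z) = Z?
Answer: -31600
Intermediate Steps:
Y(B, K) = -3*K + 22*B (Y(B, K) = 22*B - 3*K = -3*K + 22*B)
(139 + 177)*Y(S(-4), 4*1) = (139 + 177)*(-12 + 22*(-4)) = 316*(-3*4 - 88) = 316*(-12 - 88) = 316*(-100) = -31600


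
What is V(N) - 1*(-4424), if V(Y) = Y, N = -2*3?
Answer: 4418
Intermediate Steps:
N = -6
V(N) - 1*(-4424) = -6 - 1*(-4424) = -6 + 4424 = 4418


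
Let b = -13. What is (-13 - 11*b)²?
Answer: 16900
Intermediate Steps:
(-13 - 11*b)² = (-13 - 11*(-13))² = (-13 + 143)² = 130² = 16900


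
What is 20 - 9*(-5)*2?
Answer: 110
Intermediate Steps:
20 - 9*(-5)*2 = 20 + 45*2 = 20 + 90 = 110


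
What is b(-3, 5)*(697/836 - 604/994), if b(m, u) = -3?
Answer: -281811/415492 ≈ -0.67826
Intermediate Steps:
b(-3, 5)*(697/836 - 604/994) = -3*(697/836 - 604/994) = -3*(697*(1/836) - 604*1/994) = -3*(697/836 - 302/497) = -3*93937/415492 = -281811/415492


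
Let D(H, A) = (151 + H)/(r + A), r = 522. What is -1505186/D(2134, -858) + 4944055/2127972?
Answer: 1076217167863787/4862416020 ≈ 2.2133e+5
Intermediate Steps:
D(H, A) = (151 + H)/(522 + A)
-1505186/D(2134, -858) + 4944055/2127972 = -1505186*(522 - 858)/(151 + 2134) + 4944055/2127972 = -1505186/(2285/(-336)) + 4944055*(1/2127972) = -1505186/((-1/336*2285)) + 4944055/2127972 = -1505186/(-2285/336) + 4944055/2127972 = -1505186*(-336/2285) + 4944055/2127972 = 505742496/2285 + 4944055/2127972 = 1076217167863787/4862416020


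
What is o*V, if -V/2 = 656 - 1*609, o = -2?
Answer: 188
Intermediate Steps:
V = -94 (V = -2*(656 - 1*609) = -2*(656 - 609) = -2*47 = -94)
o*V = -2*(-94) = 188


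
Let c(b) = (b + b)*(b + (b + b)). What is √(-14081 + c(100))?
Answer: √45919 ≈ 214.29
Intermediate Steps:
c(b) = 6*b² (c(b) = (2*b)*(b + 2*b) = (2*b)*(3*b) = 6*b²)
√(-14081 + c(100)) = √(-14081 + 6*100²) = √(-14081 + 6*10000) = √(-14081 + 60000) = √45919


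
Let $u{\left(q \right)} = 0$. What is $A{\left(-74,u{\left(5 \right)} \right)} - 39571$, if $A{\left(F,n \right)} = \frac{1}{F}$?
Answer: $- \frac{2928255}{74} \approx -39571.0$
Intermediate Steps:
$A{\left(-74,u{\left(5 \right)} \right)} - 39571 = \frac{1}{-74} - 39571 = - \frac{1}{74} - 39571 = - \frac{2928255}{74}$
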